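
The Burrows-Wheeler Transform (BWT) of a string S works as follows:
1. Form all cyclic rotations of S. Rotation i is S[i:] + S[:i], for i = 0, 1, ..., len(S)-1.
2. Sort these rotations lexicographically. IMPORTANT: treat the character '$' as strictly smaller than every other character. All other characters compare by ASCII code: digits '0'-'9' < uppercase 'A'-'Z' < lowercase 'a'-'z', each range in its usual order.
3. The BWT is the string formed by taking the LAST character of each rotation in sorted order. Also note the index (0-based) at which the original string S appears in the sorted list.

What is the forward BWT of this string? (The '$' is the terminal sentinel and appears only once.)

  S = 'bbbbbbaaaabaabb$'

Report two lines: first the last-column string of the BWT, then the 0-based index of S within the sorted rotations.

Answer: bbaabaabbaabbbb$
15

Derivation:
All 16 rotations (rotation i = S[i:]+S[:i]):
  rot[0] = bbbbbbaaaabaabb$
  rot[1] = bbbbbaaaabaabb$b
  rot[2] = bbbbaaaabaabb$bb
  rot[3] = bbbaaaabaabb$bbb
  rot[4] = bbaaaabaabb$bbbb
  rot[5] = baaaabaabb$bbbbb
  rot[6] = aaaabaabb$bbbbbb
  rot[7] = aaabaabb$bbbbbba
  rot[8] = aabaabb$bbbbbbaa
  rot[9] = abaabb$bbbbbbaaa
  rot[10] = baabb$bbbbbbaaaa
  rot[11] = aabb$bbbbbbaaaab
  rot[12] = abb$bbbbbbaaaaba
  rot[13] = bb$bbbbbbaaaabaa
  rot[14] = b$bbbbbbaaaabaab
  rot[15] = $bbbbbbaaaabaabb
Sorted (with $ < everything):
  sorted[0] = $bbbbbbaaaabaabb  (last char: 'b')
  sorted[1] = aaaabaabb$bbbbbb  (last char: 'b')
  sorted[2] = aaabaabb$bbbbbba  (last char: 'a')
  sorted[3] = aabaabb$bbbbbbaa  (last char: 'a')
  sorted[4] = aabb$bbbbbbaaaab  (last char: 'b')
  sorted[5] = abaabb$bbbbbbaaa  (last char: 'a')
  sorted[6] = abb$bbbbbbaaaaba  (last char: 'a')
  sorted[7] = b$bbbbbbaaaabaab  (last char: 'b')
  sorted[8] = baaaabaabb$bbbbb  (last char: 'b')
  sorted[9] = baabb$bbbbbbaaaa  (last char: 'a')
  sorted[10] = bb$bbbbbbaaaabaa  (last char: 'a')
  sorted[11] = bbaaaabaabb$bbbb  (last char: 'b')
  sorted[12] = bbbaaaabaabb$bbb  (last char: 'b')
  sorted[13] = bbbbaaaabaabb$bb  (last char: 'b')
  sorted[14] = bbbbbaaaabaabb$b  (last char: 'b')
  sorted[15] = bbbbbbaaaabaabb$  (last char: '$')
Last column: bbaabaabbaabbbb$
Original string S is at sorted index 15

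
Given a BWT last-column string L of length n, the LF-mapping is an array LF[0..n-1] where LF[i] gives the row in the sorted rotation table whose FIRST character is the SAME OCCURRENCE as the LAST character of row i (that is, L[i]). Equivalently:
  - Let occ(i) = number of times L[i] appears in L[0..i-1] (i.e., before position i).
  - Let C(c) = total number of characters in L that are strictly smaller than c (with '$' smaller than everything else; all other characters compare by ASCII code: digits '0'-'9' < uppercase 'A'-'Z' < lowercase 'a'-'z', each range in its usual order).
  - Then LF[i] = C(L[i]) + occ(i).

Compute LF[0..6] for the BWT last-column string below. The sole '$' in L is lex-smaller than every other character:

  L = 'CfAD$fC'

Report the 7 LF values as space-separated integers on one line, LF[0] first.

Answer: 2 5 1 4 0 6 3

Derivation:
Char counts: '$':1, 'A':1, 'C':2, 'D':1, 'f':2
C (first-col start): C('$')=0, C('A')=1, C('C')=2, C('D')=4, C('f')=5
L[0]='C': occ=0, LF[0]=C('C')+0=2+0=2
L[1]='f': occ=0, LF[1]=C('f')+0=5+0=5
L[2]='A': occ=0, LF[2]=C('A')+0=1+0=1
L[3]='D': occ=0, LF[3]=C('D')+0=4+0=4
L[4]='$': occ=0, LF[4]=C('$')+0=0+0=0
L[5]='f': occ=1, LF[5]=C('f')+1=5+1=6
L[6]='C': occ=1, LF[6]=C('C')+1=2+1=3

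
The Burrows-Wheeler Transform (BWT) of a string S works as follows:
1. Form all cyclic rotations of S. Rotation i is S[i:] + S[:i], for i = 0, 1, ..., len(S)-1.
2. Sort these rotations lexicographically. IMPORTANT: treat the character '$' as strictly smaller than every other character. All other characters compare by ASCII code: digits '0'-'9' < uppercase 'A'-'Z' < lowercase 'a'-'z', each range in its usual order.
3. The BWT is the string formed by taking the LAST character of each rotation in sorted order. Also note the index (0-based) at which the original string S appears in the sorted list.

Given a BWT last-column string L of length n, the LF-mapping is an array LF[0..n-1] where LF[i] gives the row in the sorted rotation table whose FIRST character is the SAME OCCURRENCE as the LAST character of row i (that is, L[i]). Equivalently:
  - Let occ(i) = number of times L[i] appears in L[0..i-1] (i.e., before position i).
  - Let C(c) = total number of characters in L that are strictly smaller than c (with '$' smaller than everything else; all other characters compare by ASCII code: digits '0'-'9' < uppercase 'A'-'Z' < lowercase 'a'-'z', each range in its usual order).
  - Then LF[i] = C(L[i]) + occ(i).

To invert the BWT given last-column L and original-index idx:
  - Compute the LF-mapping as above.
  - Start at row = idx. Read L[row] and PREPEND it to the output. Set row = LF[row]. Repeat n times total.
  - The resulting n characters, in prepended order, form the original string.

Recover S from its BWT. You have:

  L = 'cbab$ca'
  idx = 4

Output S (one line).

Answer: bbaacc$

Derivation:
LF mapping: 5 3 1 4 0 6 2
Walk LF starting at row 4, prepending L[row]:
  step 1: row=4, L[4]='$', prepend. Next row=LF[4]=0
  step 2: row=0, L[0]='c', prepend. Next row=LF[0]=5
  step 3: row=5, L[5]='c', prepend. Next row=LF[5]=6
  step 4: row=6, L[6]='a', prepend. Next row=LF[6]=2
  step 5: row=2, L[2]='a', prepend. Next row=LF[2]=1
  step 6: row=1, L[1]='b', prepend. Next row=LF[1]=3
  step 7: row=3, L[3]='b', prepend. Next row=LF[3]=4
Reversed output: bbaacc$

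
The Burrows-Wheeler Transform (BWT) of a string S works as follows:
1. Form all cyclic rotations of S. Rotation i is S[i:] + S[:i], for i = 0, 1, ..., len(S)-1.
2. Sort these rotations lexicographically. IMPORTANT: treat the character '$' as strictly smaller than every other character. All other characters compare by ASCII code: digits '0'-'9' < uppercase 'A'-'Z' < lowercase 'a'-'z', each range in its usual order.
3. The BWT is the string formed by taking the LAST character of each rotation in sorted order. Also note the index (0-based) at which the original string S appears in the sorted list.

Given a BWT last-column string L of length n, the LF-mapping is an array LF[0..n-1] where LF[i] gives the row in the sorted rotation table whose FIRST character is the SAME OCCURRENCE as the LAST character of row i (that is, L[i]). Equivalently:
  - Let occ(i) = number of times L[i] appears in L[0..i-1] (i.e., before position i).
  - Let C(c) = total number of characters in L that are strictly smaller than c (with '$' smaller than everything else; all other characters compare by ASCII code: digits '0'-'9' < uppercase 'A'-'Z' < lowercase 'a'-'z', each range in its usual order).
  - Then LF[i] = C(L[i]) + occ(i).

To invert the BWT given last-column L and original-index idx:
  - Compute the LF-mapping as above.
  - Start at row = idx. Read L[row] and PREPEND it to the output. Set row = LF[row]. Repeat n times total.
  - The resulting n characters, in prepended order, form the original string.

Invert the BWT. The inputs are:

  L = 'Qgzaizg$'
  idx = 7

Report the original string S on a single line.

Answer: zigzagQ$

Derivation:
LF mapping: 1 3 6 2 5 7 4 0
Walk LF starting at row 7, prepending L[row]:
  step 1: row=7, L[7]='$', prepend. Next row=LF[7]=0
  step 2: row=0, L[0]='Q', prepend. Next row=LF[0]=1
  step 3: row=1, L[1]='g', prepend. Next row=LF[1]=3
  step 4: row=3, L[3]='a', prepend. Next row=LF[3]=2
  step 5: row=2, L[2]='z', prepend. Next row=LF[2]=6
  step 6: row=6, L[6]='g', prepend. Next row=LF[6]=4
  step 7: row=4, L[4]='i', prepend. Next row=LF[4]=5
  step 8: row=5, L[5]='z', prepend. Next row=LF[5]=7
Reversed output: zigzagQ$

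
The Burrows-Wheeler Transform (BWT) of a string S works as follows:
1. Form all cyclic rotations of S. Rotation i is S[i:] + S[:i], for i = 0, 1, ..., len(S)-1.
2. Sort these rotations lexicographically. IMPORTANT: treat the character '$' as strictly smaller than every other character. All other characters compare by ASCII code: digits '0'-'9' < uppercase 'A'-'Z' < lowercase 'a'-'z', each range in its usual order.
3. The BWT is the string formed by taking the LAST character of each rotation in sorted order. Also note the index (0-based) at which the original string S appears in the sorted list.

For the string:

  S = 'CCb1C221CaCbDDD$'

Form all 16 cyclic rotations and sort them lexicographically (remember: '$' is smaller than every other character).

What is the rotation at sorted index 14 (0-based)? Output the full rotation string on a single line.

Answer: b1C221CaCbDDD$CC

Derivation:
All 16 rotations (rotation i = S[i:]+S[:i]):
  rot[0] = CCb1C221CaCbDDD$
  rot[1] = Cb1C221CaCbDDD$C
  rot[2] = b1C221CaCbDDD$CC
  rot[3] = 1C221CaCbDDD$CCb
  rot[4] = C221CaCbDDD$CCb1
  rot[5] = 221CaCbDDD$CCb1C
  rot[6] = 21CaCbDDD$CCb1C2
  rot[7] = 1CaCbDDD$CCb1C22
  rot[8] = CaCbDDD$CCb1C221
  rot[9] = aCbDDD$CCb1C221C
  rot[10] = CbDDD$CCb1C221Ca
  rot[11] = bDDD$CCb1C221CaC
  rot[12] = DDD$CCb1C221CaCb
  rot[13] = DD$CCb1C221CaCbD
  rot[14] = D$CCb1C221CaCbDD
  rot[15] = $CCb1C221CaCbDDD
Sorted (with $ < everything):
  sorted[0] = $CCb1C221CaCbDDD
  sorted[1] = 1C221CaCbDDD$CCb
  sorted[2] = 1CaCbDDD$CCb1C22
  sorted[3] = 21CaCbDDD$CCb1C2
  sorted[4] = 221CaCbDDD$CCb1C
  sorted[5] = C221CaCbDDD$CCb1
  sorted[6] = CCb1C221CaCbDDD$
  sorted[7] = CaCbDDD$CCb1C221
  sorted[8] = Cb1C221CaCbDDD$C
  sorted[9] = CbDDD$CCb1C221Ca
  sorted[10] = D$CCb1C221CaCbDD
  sorted[11] = DD$CCb1C221CaCbD
  sorted[12] = DDD$CCb1C221CaCb
  sorted[13] = aCbDDD$CCb1C221C
  sorted[14] = b1C221CaCbDDD$CC
  sorted[15] = bDDD$CCb1C221CaC
sorted[14] = b1C221CaCbDDD$CC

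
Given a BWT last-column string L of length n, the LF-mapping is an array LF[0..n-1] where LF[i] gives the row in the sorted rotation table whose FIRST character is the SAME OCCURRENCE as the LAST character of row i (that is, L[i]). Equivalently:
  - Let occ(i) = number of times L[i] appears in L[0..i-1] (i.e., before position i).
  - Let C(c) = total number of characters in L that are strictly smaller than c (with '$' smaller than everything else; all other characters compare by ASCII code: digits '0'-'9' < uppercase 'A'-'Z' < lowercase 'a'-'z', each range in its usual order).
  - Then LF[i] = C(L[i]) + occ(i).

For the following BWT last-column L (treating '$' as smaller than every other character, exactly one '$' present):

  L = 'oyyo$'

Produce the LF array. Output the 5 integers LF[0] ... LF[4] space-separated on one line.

Answer: 1 3 4 2 0

Derivation:
Char counts: '$':1, 'o':2, 'y':2
C (first-col start): C('$')=0, C('o')=1, C('y')=3
L[0]='o': occ=0, LF[0]=C('o')+0=1+0=1
L[1]='y': occ=0, LF[1]=C('y')+0=3+0=3
L[2]='y': occ=1, LF[2]=C('y')+1=3+1=4
L[3]='o': occ=1, LF[3]=C('o')+1=1+1=2
L[4]='$': occ=0, LF[4]=C('$')+0=0+0=0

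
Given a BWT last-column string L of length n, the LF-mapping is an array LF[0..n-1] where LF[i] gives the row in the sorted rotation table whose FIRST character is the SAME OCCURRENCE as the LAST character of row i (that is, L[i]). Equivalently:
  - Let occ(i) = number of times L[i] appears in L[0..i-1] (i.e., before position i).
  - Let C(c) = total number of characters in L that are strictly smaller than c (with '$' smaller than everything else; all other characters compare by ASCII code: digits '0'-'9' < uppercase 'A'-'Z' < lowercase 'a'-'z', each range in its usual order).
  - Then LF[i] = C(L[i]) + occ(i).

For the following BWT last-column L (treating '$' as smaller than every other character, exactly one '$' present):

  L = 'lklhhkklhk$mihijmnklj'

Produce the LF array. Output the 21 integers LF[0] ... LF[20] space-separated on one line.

Char counts: '$':1, 'h':4, 'i':2, 'j':2, 'k':5, 'l':4, 'm':2, 'n':1
C (first-col start): C('$')=0, C('h')=1, C('i')=5, C('j')=7, C('k')=9, C('l')=14, C('m')=18, C('n')=20
L[0]='l': occ=0, LF[0]=C('l')+0=14+0=14
L[1]='k': occ=0, LF[1]=C('k')+0=9+0=9
L[2]='l': occ=1, LF[2]=C('l')+1=14+1=15
L[3]='h': occ=0, LF[3]=C('h')+0=1+0=1
L[4]='h': occ=1, LF[4]=C('h')+1=1+1=2
L[5]='k': occ=1, LF[5]=C('k')+1=9+1=10
L[6]='k': occ=2, LF[6]=C('k')+2=9+2=11
L[7]='l': occ=2, LF[7]=C('l')+2=14+2=16
L[8]='h': occ=2, LF[8]=C('h')+2=1+2=3
L[9]='k': occ=3, LF[9]=C('k')+3=9+3=12
L[10]='$': occ=0, LF[10]=C('$')+0=0+0=0
L[11]='m': occ=0, LF[11]=C('m')+0=18+0=18
L[12]='i': occ=0, LF[12]=C('i')+0=5+0=5
L[13]='h': occ=3, LF[13]=C('h')+3=1+3=4
L[14]='i': occ=1, LF[14]=C('i')+1=5+1=6
L[15]='j': occ=0, LF[15]=C('j')+0=7+0=7
L[16]='m': occ=1, LF[16]=C('m')+1=18+1=19
L[17]='n': occ=0, LF[17]=C('n')+0=20+0=20
L[18]='k': occ=4, LF[18]=C('k')+4=9+4=13
L[19]='l': occ=3, LF[19]=C('l')+3=14+3=17
L[20]='j': occ=1, LF[20]=C('j')+1=7+1=8

Answer: 14 9 15 1 2 10 11 16 3 12 0 18 5 4 6 7 19 20 13 17 8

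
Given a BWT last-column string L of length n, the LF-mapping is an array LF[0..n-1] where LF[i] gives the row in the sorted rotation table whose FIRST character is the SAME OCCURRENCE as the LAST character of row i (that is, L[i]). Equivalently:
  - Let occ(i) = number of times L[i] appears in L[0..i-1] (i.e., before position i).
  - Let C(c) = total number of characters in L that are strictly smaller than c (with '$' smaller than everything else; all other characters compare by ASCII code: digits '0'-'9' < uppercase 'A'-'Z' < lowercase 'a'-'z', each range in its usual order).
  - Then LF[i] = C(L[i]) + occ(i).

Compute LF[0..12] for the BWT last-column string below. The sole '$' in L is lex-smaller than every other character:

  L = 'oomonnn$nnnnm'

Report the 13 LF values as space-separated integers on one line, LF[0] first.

Answer: 10 11 1 12 3 4 5 0 6 7 8 9 2

Derivation:
Char counts: '$':1, 'm':2, 'n':7, 'o':3
C (first-col start): C('$')=0, C('m')=1, C('n')=3, C('o')=10
L[0]='o': occ=0, LF[0]=C('o')+0=10+0=10
L[1]='o': occ=1, LF[1]=C('o')+1=10+1=11
L[2]='m': occ=0, LF[2]=C('m')+0=1+0=1
L[3]='o': occ=2, LF[3]=C('o')+2=10+2=12
L[4]='n': occ=0, LF[4]=C('n')+0=3+0=3
L[5]='n': occ=1, LF[5]=C('n')+1=3+1=4
L[6]='n': occ=2, LF[6]=C('n')+2=3+2=5
L[7]='$': occ=0, LF[7]=C('$')+0=0+0=0
L[8]='n': occ=3, LF[8]=C('n')+3=3+3=6
L[9]='n': occ=4, LF[9]=C('n')+4=3+4=7
L[10]='n': occ=5, LF[10]=C('n')+5=3+5=8
L[11]='n': occ=6, LF[11]=C('n')+6=3+6=9
L[12]='m': occ=1, LF[12]=C('m')+1=1+1=2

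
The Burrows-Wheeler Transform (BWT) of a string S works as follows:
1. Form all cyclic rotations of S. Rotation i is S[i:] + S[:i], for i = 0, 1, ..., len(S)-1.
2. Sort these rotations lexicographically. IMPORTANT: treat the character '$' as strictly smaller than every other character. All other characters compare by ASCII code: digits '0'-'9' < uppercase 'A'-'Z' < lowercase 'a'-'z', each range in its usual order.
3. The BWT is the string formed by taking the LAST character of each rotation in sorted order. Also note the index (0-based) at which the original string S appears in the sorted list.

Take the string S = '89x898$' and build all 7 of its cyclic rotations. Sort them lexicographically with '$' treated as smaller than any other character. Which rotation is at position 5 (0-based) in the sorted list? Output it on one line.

Answer: 9x898$8

Derivation:
All 7 rotations (rotation i = S[i:]+S[:i]):
  rot[0] = 89x898$
  rot[1] = 9x898$8
  rot[2] = x898$89
  rot[3] = 898$89x
  rot[4] = 98$89x8
  rot[5] = 8$89x89
  rot[6] = $89x898
Sorted (with $ < everything):
  sorted[0] = $89x898
  sorted[1] = 8$89x89
  sorted[2] = 898$89x
  sorted[3] = 89x898$
  sorted[4] = 98$89x8
  sorted[5] = 9x898$8
  sorted[6] = x898$89
sorted[5] = 9x898$8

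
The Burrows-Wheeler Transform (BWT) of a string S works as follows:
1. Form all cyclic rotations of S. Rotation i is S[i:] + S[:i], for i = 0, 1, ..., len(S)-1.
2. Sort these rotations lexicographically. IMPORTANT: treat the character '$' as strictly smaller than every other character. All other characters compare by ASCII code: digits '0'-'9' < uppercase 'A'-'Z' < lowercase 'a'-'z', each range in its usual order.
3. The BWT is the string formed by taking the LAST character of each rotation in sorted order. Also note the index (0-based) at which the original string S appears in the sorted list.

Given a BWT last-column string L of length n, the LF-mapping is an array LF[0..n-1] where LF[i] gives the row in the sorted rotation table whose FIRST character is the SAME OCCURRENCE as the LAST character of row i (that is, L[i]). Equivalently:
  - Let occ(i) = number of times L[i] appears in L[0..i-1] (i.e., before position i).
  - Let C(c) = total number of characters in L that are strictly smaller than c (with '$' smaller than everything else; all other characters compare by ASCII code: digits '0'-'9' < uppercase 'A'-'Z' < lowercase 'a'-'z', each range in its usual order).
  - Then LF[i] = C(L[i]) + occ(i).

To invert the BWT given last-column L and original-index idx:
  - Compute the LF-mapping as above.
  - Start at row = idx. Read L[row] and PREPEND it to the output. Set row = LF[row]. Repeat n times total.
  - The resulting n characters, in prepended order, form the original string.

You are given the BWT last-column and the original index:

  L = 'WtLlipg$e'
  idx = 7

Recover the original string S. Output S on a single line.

LF mapping: 2 8 1 6 5 7 4 0 3
Walk LF starting at row 7, prepending L[row]:
  step 1: row=7, L[7]='$', prepend. Next row=LF[7]=0
  step 2: row=0, L[0]='W', prepend. Next row=LF[0]=2
  step 3: row=2, L[2]='L', prepend. Next row=LF[2]=1
  step 4: row=1, L[1]='t', prepend. Next row=LF[1]=8
  step 5: row=8, L[8]='e', prepend. Next row=LF[8]=3
  step 6: row=3, L[3]='l', prepend. Next row=LF[3]=6
  step 7: row=6, L[6]='g', prepend. Next row=LF[6]=4
  step 8: row=4, L[4]='i', prepend. Next row=LF[4]=5
  step 9: row=5, L[5]='p', prepend. Next row=LF[5]=7
Reversed output: pigletLW$

Answer: pigletLW$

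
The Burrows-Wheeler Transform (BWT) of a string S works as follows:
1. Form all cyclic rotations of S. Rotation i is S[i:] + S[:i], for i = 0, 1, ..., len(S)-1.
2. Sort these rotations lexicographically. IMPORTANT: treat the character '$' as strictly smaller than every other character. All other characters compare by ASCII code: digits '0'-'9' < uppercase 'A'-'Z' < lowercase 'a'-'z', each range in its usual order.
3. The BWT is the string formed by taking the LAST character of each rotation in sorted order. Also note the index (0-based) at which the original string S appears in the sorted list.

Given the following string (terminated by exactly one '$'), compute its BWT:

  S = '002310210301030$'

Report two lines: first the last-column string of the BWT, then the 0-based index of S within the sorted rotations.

Answer: 03$3101130200002
2

Derivation:
All 16 rotations (rotation i = S[i:]+S[:i]):
  rot[0] = 002310210301030$
  rot[1] = 02310210301030$0
  rot[2] = 2310210301030$00
  rot[3] = 310210301030$002
  rot[4] = 10210301030$0023
  rot[5] = 0210301030$00231
  rot[6] = 210301030$002310
  rot[7] = 10301030$0023102
  rot[8] = 0301030$00231021
  rot[9] = 301030$002310210
  rot[10] = 01030$0023102103
  rot[11] = 1030$00231021030
  rot[12] = 030$002310210301
  rot[13] = 30$0023102103010
  rot[14] = 0$00231021030103
  rot[15] = $002310210301030
Sorted (with $ < everything):
  sorted[0] = $002310210301030  (last char: '0')
  sorted[1] = 0$00231021030103  (last char: '3')
  sorted[2] = 002310210301030$  (last char: '$')
  sorted[3] = 01030$0023102103  (last char: '3')
  sorted[4] = 0210301030$00231  (last char: '1')
  sorted[5] = 02310210301030$0  (last char: '0')
  sorted[6] = 030$002310210301  (last char: '1')
  sorted[7] = 0301030$00231021  (last char: '1')
  sorted[8] = 10210301030$0023  (last char: '3')
  sorted[9] = 1030$00231021030  (last char: '0')
  sorted[10] = 10301030$0023102  (last char: '2')
  sorted[11] = 210301030$002310  (last char: '0')
  sorted[12] = 2310210301030$00  (last char: '0')
  sorted[13] = 30$0023102103010  (last char: '0')
  sorted[14] = 301030$002310210  (last char: '0')
  sorted[15] = 310210301030$002  (last char: '2')
Last column: 03$3101130200002
Original string S is at sorted index 2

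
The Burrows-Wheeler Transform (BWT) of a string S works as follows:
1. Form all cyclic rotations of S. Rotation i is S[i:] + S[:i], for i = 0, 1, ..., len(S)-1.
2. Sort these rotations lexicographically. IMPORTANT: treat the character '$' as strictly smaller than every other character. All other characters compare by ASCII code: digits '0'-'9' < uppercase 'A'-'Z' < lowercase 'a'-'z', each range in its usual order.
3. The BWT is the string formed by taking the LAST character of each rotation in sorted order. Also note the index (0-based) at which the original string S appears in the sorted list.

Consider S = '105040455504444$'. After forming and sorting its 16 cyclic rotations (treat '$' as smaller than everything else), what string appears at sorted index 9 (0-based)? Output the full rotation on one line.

Answer: 444$105040455504

Derivation:
All 16 rotations (rotation i = S[i:]+S[:i]):
  rot[0] = 105040455504444$
  rot[1] = 05040455504444$1
  rot[2] = 5040455504444$10
  rot[3] = 040455504444$105
  rot[4] = 40455504444$1050
  rot[5] = 0455504444$10504
  rot[6] = 455504444$105040
  rot[7] = 55504444$1050404
  rot[8] = 5504444$10504045
  rot[9] = 504444$105040455
  rot[10] = 04444$1050404555
  rot[11] = 4444$10504045550
  rot[12] = 444$105040455504
  rot[13] = 44$1050404555044
  rot[14] = 4$10504045550444
  rot[15] = $105040455504444
Sorted (with $ < everything):
  sorted[0] = $105040455504444
  sorted[1] = 040455504444$105
  sorted[2] = 04444$1050404555
  sorted[3] = 0455504444$10504
  sorted[4] = 05040455504444$1
  sorted[5] = 105040455504444$
  sorted[6] = 4$10504045550444
  sorted[7] = 40455504444$1050
  sorted[8] = 44$1050404555044
  sorted[9] = 444$105040455504
  sorted[10] = 4444$10504045550
  sorted[11] = 455504444$105040
  sorted[12] = 5040455504444$10
  sorted[13] = 504444$105040455
  sorted[14] = 5504444$10504045
  sorted[15] = 55504444$1050404
sorted[9] = 444$105040455504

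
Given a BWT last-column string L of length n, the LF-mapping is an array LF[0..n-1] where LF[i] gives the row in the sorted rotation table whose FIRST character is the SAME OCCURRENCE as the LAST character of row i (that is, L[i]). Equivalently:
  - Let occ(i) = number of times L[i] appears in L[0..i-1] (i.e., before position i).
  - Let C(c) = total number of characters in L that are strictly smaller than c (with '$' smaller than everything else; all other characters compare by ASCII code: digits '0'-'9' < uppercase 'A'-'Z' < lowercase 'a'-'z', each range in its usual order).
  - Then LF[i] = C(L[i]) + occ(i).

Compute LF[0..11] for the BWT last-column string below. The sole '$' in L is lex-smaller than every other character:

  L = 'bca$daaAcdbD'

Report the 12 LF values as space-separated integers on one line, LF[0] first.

Answer: 6 8 3 0 10 4 5 1 9 11 7 2

Derivation:
Char counts: '$':1, 'A':1, 'D':1, 'a':3, 'b':2, 'c':2, 'd':2
C (first-col start): C('$')=0, C('A')=1, C('D')=2, C('a')=3, C('b')=6, C('c')=8, C('d')=10
L[0]='b': occ=0, LF[0]=C('b')+0=6+0=6
L[1]='c': occ=0, LF[1]=C('c')+0=8+0=8
L[2]='a': occ=0, LF[2]=C('a')+0=3+0=3
L[3]='$': occ=0, LF[3]=C('$')+0=0+0=0
L[4]='d': occ=0, LF[4]=C('d')+0=10+0=10
L[5]='a': occ=1, LF[5]=C('a')+1=3+1=4
L[6]='a': occ=2, LF[6]=C('a')+2=3+2=5
L[7]='A': occ=0, LF[7]=C('A')+0=1+0=1
L[8]='c': occ=1, LF[8]=C('c')+1=8+1=9
L[9]='d': occ=1, LF[9]=C('d')+1=10+1=11
L[10]='b': occ=1, LF[10]=C('b')+1=6+1=7
L[11]='D': occ=0, LF[11]=C('D')+0=2+0=2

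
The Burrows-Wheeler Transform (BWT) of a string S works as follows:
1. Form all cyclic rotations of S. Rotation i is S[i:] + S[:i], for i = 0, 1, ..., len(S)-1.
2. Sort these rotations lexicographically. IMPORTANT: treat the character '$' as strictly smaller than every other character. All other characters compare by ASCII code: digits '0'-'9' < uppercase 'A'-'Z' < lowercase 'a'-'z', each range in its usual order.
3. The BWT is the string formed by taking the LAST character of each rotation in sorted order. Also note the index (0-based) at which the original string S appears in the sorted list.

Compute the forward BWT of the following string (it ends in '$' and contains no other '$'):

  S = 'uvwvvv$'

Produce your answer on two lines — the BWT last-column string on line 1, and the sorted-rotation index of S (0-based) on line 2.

All 7 rotations (rotation i = S[i:]+S[:i]):
  rot[0] = uvwvvv$
  rot[1] = vwvvv$u
  rot[2] = wvvv$uv
  rot[3] = vvv$uvw
  rot[4] = vv$uvwv
  rot[5] = v$uvwvv
  rot[6] = $uvwvvv
Sorted (with $ < everything):
  sorted[0] = $uvwvvv  (last char: 'v')
  sorted[1] = uvwvvv$  (last char: '$')
  sorted[2] = v$uvwvv  (last char: 'v')
  sorted[3] = vv$uvwv  (last char: 'v')
  sorted[4] = vvv$uvw  (last char: 'w')
  sorted[5] = vwvvv$u  (last char: 'u')
  sorted[6] = wvvv$uv  (last char: 'v')
Last column: v$vvwuv
Original string S is at sorted index 1

Answer: v$vvwuv
1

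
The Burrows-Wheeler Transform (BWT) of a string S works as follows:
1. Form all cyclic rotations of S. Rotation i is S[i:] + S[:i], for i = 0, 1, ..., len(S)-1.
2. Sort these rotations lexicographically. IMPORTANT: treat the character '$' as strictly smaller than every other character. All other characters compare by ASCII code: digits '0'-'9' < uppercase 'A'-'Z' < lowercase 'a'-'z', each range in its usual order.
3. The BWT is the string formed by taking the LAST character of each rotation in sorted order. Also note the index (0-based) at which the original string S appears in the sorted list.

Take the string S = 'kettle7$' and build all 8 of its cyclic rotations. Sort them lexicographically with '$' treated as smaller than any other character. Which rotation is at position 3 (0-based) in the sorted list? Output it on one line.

Answer: ettle7$k

Derivation:
All 8 rotations (rotation i = S[i:]+S[:i]):
  rot[0] = kettle7$
  rot[1] = ettle7$k
  rot[2] = ttle7$ke
  rot[3] = tle7$ket
  rot[4] = le7$kett
  rot[5] = e7$kettl
  rot[6] = 7$kettle
  rot[7] = $kettle7
Sorted (with $ < everything):
  sorted[0] = $kettle7
  sorted[1] = 7$kettle
  sorted[2] = e7$kettl
  sorted[3] = ettle7$k
  sorted[4] = kettle7$
  sorted[5] = le7$kett
  sorted[6] = tle7$ket
  sorted[7] = ttle7$ke
sorted[3] = ettle7$k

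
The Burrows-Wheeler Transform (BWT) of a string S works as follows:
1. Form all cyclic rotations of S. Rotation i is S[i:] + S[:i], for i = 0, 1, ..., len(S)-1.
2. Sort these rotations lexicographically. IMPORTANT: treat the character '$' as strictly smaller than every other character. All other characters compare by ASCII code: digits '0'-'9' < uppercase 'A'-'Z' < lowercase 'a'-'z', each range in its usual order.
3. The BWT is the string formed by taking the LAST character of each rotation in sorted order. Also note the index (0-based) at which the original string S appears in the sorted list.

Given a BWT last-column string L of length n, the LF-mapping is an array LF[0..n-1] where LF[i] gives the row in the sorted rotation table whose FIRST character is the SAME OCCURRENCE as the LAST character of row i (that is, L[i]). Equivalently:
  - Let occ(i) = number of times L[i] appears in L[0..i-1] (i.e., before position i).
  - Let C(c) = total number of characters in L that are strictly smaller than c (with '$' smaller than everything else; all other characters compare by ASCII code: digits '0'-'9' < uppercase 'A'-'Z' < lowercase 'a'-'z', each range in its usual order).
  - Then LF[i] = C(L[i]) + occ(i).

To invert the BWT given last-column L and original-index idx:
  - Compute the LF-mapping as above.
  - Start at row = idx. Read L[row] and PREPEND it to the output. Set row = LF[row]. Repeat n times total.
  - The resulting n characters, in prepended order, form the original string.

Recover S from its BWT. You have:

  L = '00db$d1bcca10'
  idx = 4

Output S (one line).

Answer: 1accbb0d1d00$

Derivation:
LF mapping: 1 2 11 7 0 12 4 8 9 10 6 5 3
Walk LF starting at row 4, prepending L[row]:
  step 1: row=4, L[4]='$', prepend. Next row=LF[4]=0
  step 2: row=0, L[0]='0', prepend. Next row=LF[0]=1
  step 3: row=1, L[1]='0', prepend. Next row=LF[1]=2
  step 4: row=2, L[2]='d', prepend. Next row=LF[2]=11
  step 5: row=11, L[11]='1', prepend. Next row=LF[11]=5
  step 6: row=5, L[5]='d', prepend. Next row=LF[5]=12
  step 7: row=12, L[12]='0', prepend. Next row=LF[12]=3
  step 8: row=3, L[3]='b', prepend. Next row=LF[3]=7
  step 9: row=7, L[7]='b', prepend. Next row=LF[7]=8
  step 10: row=8, L[8]='c', prepend. Next row=LF[8]=9
  step 11: row=9, L[9]='c', prepend. Next row=LF[9]=10
  step 12: row=10, L[10]='a', prepend. Next row=LF[10]=6
  step 13: row=6, L[6]='1', prepend. Next row=LF[6]=4
Reversed output: 1accbb0d1d00$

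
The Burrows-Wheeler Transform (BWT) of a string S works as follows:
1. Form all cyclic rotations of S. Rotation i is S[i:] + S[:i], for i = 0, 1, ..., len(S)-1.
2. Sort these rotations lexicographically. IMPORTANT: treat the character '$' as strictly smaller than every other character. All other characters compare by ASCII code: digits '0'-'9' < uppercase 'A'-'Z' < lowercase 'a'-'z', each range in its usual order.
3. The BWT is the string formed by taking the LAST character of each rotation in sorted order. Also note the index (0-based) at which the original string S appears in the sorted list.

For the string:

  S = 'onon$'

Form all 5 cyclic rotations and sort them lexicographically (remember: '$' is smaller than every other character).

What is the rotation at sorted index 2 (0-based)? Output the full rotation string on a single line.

Answer: non$o

Derivation:
All 5 rotations (rotation i = S[i:]+S[:i]):
  rot[0] = onon$
  rot[1] = non$o
  rot[2] = on$on
  rot[3] = n$ono
  rot[4] = $onon
Sorted (with $ < everything):
  sorted[0] = $onon
  sorted[1] = n$ono
  sorted[2] = non$o
  sorted[3] = on$on
  sorted[4] = onon$
sorted[2] = non$o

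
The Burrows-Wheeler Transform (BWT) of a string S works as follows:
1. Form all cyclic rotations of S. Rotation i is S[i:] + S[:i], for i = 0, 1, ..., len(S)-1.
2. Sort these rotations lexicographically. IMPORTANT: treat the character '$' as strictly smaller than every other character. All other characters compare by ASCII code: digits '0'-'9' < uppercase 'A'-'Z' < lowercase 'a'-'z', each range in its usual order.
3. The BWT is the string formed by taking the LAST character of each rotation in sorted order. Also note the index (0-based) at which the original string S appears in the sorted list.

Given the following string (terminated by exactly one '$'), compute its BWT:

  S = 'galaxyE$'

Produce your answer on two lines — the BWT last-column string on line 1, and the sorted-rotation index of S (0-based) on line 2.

All 8 rotations (rotation i = S[i:]+S[:i]):
  rot[0] = galaxyE$
  rot[1] = alaxyE$g
  rot[2] = laxyE$ga
  rot[3] = axyE$gal
  rot[4] = xyE$gala
  rot[5] = yE$galax
  rot[6] = E$galaxy
  rot[7] = $galaxyE
Sorted (with $ < everything):
  sorted[0] = $galaxyE  (last char: 'E')
  sorted[1] = E$galaxy  (last char: 'y')
  sorted[2] = alaxyE$g  (last char: 'g')
  sorted[3] = axyE$gal  (last char: 'l')
  sorted[4] = galaxyE$  (last char: '$')
  sorted[5] = laxyE$ga  (last char: 'a')
  sorted[6] = xyE$gala  (last char: 'a')
  sorted[7] = yE$galax  (last char: 'x')
Last column: Eygl$aax
Original string S is at sorted index 4

Answer: Eygl$aax
4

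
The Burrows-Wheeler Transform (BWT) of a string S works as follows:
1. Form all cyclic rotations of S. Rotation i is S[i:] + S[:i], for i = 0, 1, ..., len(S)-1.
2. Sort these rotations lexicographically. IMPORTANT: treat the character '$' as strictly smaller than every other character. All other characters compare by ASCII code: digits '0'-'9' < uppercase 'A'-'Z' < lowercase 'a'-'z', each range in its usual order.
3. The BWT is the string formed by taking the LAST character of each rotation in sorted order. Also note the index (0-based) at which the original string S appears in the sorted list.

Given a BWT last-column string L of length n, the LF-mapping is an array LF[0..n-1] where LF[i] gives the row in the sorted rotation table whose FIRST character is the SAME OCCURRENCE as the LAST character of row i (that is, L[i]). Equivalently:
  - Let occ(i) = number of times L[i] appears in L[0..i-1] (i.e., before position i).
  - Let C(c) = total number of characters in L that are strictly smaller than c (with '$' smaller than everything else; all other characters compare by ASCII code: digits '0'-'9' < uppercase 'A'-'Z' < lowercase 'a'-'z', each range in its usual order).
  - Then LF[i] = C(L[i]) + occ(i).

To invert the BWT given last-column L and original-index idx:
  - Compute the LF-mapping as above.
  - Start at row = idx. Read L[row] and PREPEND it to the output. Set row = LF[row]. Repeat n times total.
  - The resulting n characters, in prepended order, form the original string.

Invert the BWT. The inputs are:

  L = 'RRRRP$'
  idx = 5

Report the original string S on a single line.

LF mapping: 2 3 4 5 1 0
Walk LF starting at row 5, prepending L[row]:
  step 1: row=5, L[5]='$', prepend. Next row=LF[5]=0
  step 2: row=0, L[0]='R', prepend. Next row=LF[0]=2
  step 3: row=2, L[2]='R', prepend. Next row=LF[2]=4
  step 4: row=4, L[4]='P', prepend. Next row=LF[4]=1
  step 5: row=1, L[1]='R', prepend. Next row=LF[1]=3
  step 6: row=3, L[3]='R', prepend. Next row=LF[3]=5
Reversed output: RRPRR$

Answer: RRPRR$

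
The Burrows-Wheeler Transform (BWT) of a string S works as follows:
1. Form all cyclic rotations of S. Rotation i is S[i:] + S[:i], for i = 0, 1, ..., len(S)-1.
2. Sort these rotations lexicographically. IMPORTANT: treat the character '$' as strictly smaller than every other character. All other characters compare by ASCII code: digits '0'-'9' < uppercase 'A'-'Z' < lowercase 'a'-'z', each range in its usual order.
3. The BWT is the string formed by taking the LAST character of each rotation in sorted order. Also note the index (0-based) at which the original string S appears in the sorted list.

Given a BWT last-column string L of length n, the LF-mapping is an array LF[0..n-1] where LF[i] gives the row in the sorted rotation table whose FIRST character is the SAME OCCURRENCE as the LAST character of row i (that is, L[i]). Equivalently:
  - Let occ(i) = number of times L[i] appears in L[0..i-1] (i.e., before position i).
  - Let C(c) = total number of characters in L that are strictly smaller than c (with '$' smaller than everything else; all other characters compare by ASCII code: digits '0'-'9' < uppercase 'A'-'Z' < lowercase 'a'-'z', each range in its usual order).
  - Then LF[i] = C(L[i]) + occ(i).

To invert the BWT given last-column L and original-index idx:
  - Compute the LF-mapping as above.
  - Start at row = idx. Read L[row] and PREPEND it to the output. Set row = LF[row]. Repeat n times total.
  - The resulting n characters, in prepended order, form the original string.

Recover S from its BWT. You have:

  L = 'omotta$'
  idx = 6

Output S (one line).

Answer: tomato$

Derivation:
LF mapping: 3 2 4 5 6 1 0
Walk LF starting at row 6, prepending L[row]:
  step 1: row=6, L[6]='$', prepend. Next row=LF[6]=0
  step 2: row=0, L[0]='o', prepend. Next row=LF[0]=3
  step 3: row=3, L[3]='t', prepend. Next row=LF[3]=5
  step 4: row=5, L[5]='a', prepend. Next row=LF[5]=1
  step 5: row=1, L[1]='m', prepend. Next row=LF[1]=2
  step 6: row=2, L[2]='o', prepend. Next row=LF[2]=4
  step 7: row=4, L[4]='t', prepend. Next row=LF[4]=6
Reversed output: tomato$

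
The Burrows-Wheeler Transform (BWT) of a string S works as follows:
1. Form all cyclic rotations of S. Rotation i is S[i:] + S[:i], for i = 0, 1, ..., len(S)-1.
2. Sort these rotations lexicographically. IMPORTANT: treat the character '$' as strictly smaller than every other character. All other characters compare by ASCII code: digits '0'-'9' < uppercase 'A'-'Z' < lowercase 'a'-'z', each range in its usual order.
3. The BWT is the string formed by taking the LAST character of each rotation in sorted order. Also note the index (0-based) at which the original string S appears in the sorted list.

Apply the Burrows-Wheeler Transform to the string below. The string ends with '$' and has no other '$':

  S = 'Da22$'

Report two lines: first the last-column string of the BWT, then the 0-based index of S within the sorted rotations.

Answer: 22a$D
3

Derivation:
All 5 rotations (rotation i = S[i:]+S[:i]):
  rot[0] = Da22$
  rot[1] = a22$D
  rot[2] = 22$Da
  rot[3] = 2$Da2
  rot[4] = $Da22
Sorted (with $ < everything):
  sorted[0] = $Da22  (last char: '2')
  sorted[1] = 2$Da2  (last char: '2')
  sorted[2] = 22$Da  (last char: 'a')
  sorted[3] = Da22$  (last char: '$')
  sorted[4] = a22$D  (last char: 'D')
Last column: 22a$D
Original string S is at sorted index 3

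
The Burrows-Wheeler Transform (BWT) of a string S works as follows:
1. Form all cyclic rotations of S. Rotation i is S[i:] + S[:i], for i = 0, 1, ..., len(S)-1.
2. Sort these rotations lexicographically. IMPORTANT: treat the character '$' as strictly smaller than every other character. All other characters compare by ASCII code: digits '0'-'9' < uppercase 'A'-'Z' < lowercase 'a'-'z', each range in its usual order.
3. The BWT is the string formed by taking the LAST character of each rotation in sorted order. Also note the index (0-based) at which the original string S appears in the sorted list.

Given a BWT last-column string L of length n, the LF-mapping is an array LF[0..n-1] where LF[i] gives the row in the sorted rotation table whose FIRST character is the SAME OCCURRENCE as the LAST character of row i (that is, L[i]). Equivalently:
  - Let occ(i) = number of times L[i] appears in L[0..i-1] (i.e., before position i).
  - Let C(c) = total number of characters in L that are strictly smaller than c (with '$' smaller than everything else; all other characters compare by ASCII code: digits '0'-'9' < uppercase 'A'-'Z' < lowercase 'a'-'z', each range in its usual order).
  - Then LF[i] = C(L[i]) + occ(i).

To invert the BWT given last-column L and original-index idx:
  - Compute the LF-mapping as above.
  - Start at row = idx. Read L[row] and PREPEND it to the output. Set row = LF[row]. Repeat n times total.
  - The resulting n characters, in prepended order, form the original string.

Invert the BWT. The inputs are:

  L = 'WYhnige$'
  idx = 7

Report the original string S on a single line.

LF mapping: 1 2 5 7 6 4 3 0
Walk LF starting at row 7, prepending L[row]:
  step 1: row=7, L[7]='$', prepend. Next row=LF[7]=0
  step 2: row=0, L[0]='W', prepend. Next row=LF[0]=1
  step 3: row=1, L[1]='Y', prepend. Next row=LF[1]=2
  step 4: row=2, L[2]='h', prepend. Next row=LF[2]=5
  step 5: row=5, L[5]='g', prepend. Next row=LF[5]=4
  step 6: row=4, L[4]='i', prepend. Next row=LF[4]=6
  step 7: row=6, L[6]='e', prepend. Next row=LF[6]=3
  step 8: row=3, L[3]='n', prepend. Next row=LF[3]=7
Reversed output: neighYW$

Answer: neighYW$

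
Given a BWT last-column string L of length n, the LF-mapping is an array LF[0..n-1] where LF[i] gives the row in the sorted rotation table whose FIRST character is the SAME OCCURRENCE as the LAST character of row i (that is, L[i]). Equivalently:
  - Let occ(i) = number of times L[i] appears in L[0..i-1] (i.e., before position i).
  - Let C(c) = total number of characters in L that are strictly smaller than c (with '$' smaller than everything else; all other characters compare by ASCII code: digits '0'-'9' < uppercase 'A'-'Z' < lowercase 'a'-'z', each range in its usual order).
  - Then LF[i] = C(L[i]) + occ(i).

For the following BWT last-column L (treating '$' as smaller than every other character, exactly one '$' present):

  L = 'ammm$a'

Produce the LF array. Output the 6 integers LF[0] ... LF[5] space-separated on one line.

Char counts: '$':1, 'a':2, 'm':3
C (first-col start): C('$')=0, C('a')=1, C('m')=3
L[0]='a': occ=0, LF[0]=C('a')+0=1+0=1
L[1]='m': occ=0, LF[1]=C('m')+0=3+0=3
L[2]='m': occ=1, LF[2]=C('m')+1=3+1=4
L[3]='m': occ=2, LF[3]=C('m')+2=3+2=5
L[4]='$': occ=0, LF[4]=C('$')+0=0+0=0
L[5]='a': occ=1, LF[5]=C('a')+1=1+1=2

Answer: 1 3 4 5 0 2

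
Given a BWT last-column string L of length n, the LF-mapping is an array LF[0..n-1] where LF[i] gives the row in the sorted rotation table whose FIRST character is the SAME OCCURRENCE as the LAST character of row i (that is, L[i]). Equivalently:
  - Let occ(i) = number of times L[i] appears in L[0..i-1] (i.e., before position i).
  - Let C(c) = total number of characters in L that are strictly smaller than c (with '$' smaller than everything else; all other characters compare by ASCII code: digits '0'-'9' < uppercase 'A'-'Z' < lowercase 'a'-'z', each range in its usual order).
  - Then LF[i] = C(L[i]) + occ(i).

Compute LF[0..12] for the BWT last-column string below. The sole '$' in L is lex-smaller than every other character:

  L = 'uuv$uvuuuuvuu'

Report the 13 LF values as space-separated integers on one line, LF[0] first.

Char counts: '$':1, 'u':9, 'v':3
C (first-col start): C('$')=0, C('u')=1, C('v')=10
L[0]='u': occ=0, LF[0]=C('u')+0=1+0=1
L[1]='u': occ=1, LF[1]=C('u')+1=1+1=2
L[2]='v': occ=0, LF[2]=C('v')+0=10+0=10
L[3]='$': occ=0, LF[3]=C('$')+0=0+0=0
L[4]='u': occ=2, LF[4]=C('u')+2=1+2=3
L[5]='v': occ=1, LF[5]=C('v')+1=10+1=11
L[6]='u': occ=3, LF[6]=C('u')+3=1+3=4
L[7]='u': occ=4, LF[7]=C('u')+4=1+4=5
L[8]='u': occ=5, LF[8]=C('u')+5=1+5=6
L[9]='u': occ=6, LF[9]=C('u')+6=1+6=7
L[10]='v': occ=2, LF[10]=C('v')+2=10+2=12
L[11]='u': occ=7, LF[11]=C('u')+7=1+7=8
L[12]='u': occ=8, LF[12]=C('u')+8=1+8=9

Answer: 1 2 10 0 3 11 4 5 6 7 12 8 9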